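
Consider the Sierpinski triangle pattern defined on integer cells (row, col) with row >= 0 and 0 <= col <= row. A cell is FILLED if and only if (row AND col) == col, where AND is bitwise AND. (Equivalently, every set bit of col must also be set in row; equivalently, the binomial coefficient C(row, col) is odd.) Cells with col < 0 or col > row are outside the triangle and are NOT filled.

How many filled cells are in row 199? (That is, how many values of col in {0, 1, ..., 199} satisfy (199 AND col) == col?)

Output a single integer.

199 in binary = 11000111
popcount(199) = number of 1-bits in 11000111 = 5
A col c satisfies (199 AND c) == c iff every set bit of c is also set in 199; each of the 5 set bits of 199 can independently be on or off in c.
count = 2^5 = 32

Answer: 32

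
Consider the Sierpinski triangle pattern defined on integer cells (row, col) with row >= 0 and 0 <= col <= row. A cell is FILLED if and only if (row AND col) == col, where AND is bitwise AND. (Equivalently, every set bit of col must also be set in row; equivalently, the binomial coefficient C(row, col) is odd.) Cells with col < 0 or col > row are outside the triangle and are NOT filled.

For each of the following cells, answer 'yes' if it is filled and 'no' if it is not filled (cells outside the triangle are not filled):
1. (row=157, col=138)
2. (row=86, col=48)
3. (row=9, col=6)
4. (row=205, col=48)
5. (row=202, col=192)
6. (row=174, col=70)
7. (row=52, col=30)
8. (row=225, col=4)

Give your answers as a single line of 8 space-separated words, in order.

Answer: no no no no yes no no no

Derivation:
(157,138): row=0b10011101, col=0b10001010, row AND col = 0b10001000 = 136; 136 != 138 -> empty
(86,48): row=0b1010110, col=0b110000, row AND col = 0b10000 = 16; 16 != 48 -> empty
(9,6): row=0b1001, col=0b110, row AND col = 0b0 = 0; 0 != 6 -> empty
(205,48): row=0b11001101, col=0b110000, row AND col = 0b0 = 0; 0 != 48 -> empty
(202,192): row=0b11001010, col=0b11000000, row AND col = 0b11000000 = 192; 192 == 192 -> filled
(174,70): row=0b10101110, col=0b1000110, row AND col = 0b110 = 6; 6 != 70 -> empty
(52,30): row=0b110100, col=0b11110, row AND col = 0b10100 = 20; 20 != 30 -> empty
(225,4): row=0b11100001, col=0b100, row AND col = 0b0 = 0; 0 != 4 -> empty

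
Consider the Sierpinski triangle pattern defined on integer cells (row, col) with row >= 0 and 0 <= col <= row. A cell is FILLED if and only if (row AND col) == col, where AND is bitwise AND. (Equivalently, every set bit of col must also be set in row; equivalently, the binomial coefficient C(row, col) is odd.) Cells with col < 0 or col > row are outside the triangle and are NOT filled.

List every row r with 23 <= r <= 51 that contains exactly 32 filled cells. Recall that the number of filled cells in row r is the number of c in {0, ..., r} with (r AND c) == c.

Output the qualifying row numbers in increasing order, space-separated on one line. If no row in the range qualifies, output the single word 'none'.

Row r has 2^popcount(r) filled cells, so we need popcount(r) = log2(32) = 5.
Scan r = 23..51 and keep those with exactly 5 one-bits:
r=23=10111 popcount=4 -> skip
r=24=11000 popcount=2 -> skip
r=25=11001 popcount=3 -> skip
r=26=11010 popcount=3 -> skip
r=27=11011 popcount=4 -> skip
r=28=11100 popcount=3 -> skip
r=29=11101 popcount=4 -> skip
r=30=11110 popcount=4 -> skip
r=31=11111 popcount=5 -> KEEP
r=32=100000 popcount=1 -> skip
r=33=100001 popcount=2 -> skip
r=34=100010 popcount=2 -> skip
r=35=100011 popcount=3 -> skip
r=36=100100 popcount=2 -> skip
r=37=100101 popcount=3 -> skip
r=38=100110 popcount=3 -> skip
r=39=100111 popcount=4 -> skip
r=40=101000 popcount=2 -> skip
r=41=101001 popcount=3 -> skip
r=42=101010 popcount=3 -> skip
r=43=101011 popcount=4 -> skip
r=44=101100 popcount=3 -> skip
r=45=101101 popcount=4 -> skip
r=46=101110 popcount=4 -> skip
r=47=101111 popcount=5 -> KEEP
r=48=110000 popcount=2 -> skip
r=49=110001 popcount=3 -> skip
r=50=110010 popcount=3 -> skip
r=51=110011 popcount=4 -> skip
Kept rows: 31 47

Answer: 31 47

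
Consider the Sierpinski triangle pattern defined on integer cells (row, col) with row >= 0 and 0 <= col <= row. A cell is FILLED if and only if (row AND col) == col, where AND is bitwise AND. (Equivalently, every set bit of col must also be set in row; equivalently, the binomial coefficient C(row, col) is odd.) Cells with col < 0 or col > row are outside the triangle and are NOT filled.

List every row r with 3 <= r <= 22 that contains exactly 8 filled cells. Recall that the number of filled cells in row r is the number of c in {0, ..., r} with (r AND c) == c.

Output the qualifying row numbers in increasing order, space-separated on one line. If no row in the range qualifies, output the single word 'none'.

Row r has 2^popcount(r) filled cells, so we need popcount(r) = log2(8) = 3.
Scan r = 3..22 and keep those with exactly 3 one-bits:
r=3=11 popcount=2 -> skip
r=4=100 popcount=1 -> skip
r=5=101 popcount=2 -> skip
r=6=110 popcount=2 -> skip
r=7=111 popcount=3 -> KEEP
r=8=1000 popcount=1 -> skip
r=9=1001 popcount=2 -> skip
r=10=1010 popcount=2 -> skip
r=11=1011 popcount=3 -> KEEP
r=12=1100 popcount=2 -> skip
r=13=1101 popcount=3 -> KEEP
r=14=1110 popcount=3 -> KEEP
r=15=1111 popcount=4 -> skip
r=16=10000 popcount=1 -> skip
r=17=10001 popcount=2 -> skip
r=18=10010 popcount=2 -> skip
r=19=10011 popcount=3 -> KEEP
r=20=10100 popcount=2 -> skip
r=21=10101 popcount=3 -> KEEP
r=22=10110 popcount=3 -> KEEP
Kept rows: 7 11 13 14 19 21 22

Answer: 7 11 13 14 19 21 22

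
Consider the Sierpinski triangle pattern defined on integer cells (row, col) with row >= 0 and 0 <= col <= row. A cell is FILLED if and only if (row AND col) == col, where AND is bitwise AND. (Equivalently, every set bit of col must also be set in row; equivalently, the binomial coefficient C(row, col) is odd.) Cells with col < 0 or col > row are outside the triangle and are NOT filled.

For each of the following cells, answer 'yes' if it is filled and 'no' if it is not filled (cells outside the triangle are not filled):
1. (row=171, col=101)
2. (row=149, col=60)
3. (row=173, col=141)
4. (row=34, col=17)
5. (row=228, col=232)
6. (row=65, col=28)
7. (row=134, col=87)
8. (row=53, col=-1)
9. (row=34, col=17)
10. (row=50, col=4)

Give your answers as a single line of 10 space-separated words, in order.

(171,101): row=0b10101011, col=0b1100101, row AND col = 0b100001 = 33; 33 != 101 -> empty
(149,60): row=0b10010101, col=0b111100, row AND col = 0b10100 = 20; 20 != 60 -> empty
(173,141): row=0b10101101, col=0b10001101, row AND col = 0b10001101 = 141; 141 == 141 -> filled
(34,17): row=0b100010, col=0b10001, row AND col = 0b0 = 0; 0 != 17 -> empty
(228,232): col outside [0, 228] -> not filled
(65,28): row=0b1000001, col=0b11100, row AND col = 0b0 = 0; 0 != 28 -> empty
(134,87): row=0b10000110, col=0b1010111, row AND col = 0b110 = 6; 6 != 87 -> empty
(53,-1): col outside [0, 53] -> not filled
(34,17): row=0b100010, col=0b10001, row AND col = 0b0 = 0; 0 != 17 -> empty
(50,4): row=0b110010, col=0b100, row AND col = 0b0 = 0; 0 != 4 -> empty

Answer: no no yes no no no no no no no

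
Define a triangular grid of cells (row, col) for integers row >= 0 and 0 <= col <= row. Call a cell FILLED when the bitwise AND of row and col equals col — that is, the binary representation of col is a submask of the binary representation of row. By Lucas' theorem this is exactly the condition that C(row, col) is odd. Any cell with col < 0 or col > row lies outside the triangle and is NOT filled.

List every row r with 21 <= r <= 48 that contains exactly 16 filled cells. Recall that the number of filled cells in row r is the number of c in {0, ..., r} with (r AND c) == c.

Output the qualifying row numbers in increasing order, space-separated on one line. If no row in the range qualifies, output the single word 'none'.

Answer: 23 27 29 30 39 43 45 46

Derivation:
Row r has 2^popcount(r) filled cells, so we need popcount(r) = log2(16) = 4.
Scan r = 21..48 and keep those with exactly 4 one-bits:
r=21=10101 popcount=3 -> skip
r=22=10110 popcount=3 -> skip
r=23=10111 popcount=4 -> KEEP
r=24=11000 popcount=2 -> skip
r=25=11001 popcount=3 -> skip
r=26=11010 popcount=3 -> skip
r=27=11011 popcount=4 -> KEEP
r=28=11100 popcount=3 -> skip
r=29=11101 popcount=4 -> KEEP
r=30=11110 popcount=4 -> KEEP
r=31=11111 popcount=5 -> skip
r=32=100000 popcount=1 -> skip
r=33=100001 popcount=2 -> skip
r=34=100010 popcount=2 -> skip
r=35=100011 popcount=3 -> skip
r=36=100100 popcount=2 -> skip
r=37=100101 popcount=3 -> skip
r=38=100110 popcount=3 -> skip
r=39=100111 popcount=4 -> KEEP
r=40=101000 popcount=2 -> skip
r=41=101001 popcount=3 -> skip
r=42=101010 popcount=3 -> skip
r=43=101011 popcount=4 -> KEEP
r=44=101100 popcount=3 -> skip
r=45=101101 popcount=4 -> KEEP
r=46=101110 popcount=4 -> KEEP
r=47=101111 popcount=5 -> skip
r=48=110000 popcount=2 -> skip
Kept rows: 23 27 29 30 39 43 45 46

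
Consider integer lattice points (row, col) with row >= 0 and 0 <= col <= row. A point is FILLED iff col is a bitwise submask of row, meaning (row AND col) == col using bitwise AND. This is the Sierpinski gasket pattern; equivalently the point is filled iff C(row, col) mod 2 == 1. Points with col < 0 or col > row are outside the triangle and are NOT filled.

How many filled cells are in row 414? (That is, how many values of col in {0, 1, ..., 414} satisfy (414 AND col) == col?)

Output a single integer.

Answer: 64

Derivation:
414 in binary = 110011110
popcount(414) = number of 1-bits in 110011110 = 6
A col c satisfies (414 AND c) == c iff every set bit of c is also set in 414; each of the 6 set bits of 414 can independently be on or off in c.
count = 2^6 = 64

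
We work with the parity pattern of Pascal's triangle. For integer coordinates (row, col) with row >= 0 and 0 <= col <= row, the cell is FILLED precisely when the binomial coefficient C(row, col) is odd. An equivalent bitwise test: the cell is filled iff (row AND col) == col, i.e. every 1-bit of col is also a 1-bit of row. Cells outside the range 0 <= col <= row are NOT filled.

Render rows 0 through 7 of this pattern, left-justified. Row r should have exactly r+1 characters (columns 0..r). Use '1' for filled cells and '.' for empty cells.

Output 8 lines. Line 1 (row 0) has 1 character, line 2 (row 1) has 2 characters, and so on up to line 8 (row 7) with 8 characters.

Answer: 1
11
1.1
1111
1...1
11..11
1.1.1.1
11111111

Derivation:
r0=0: 1
r1=1: 11
r2=10: 1.1
r3=11: 1111
r4=100: 1...1
r5=101: 11..11
r6=110: 1.1.1.1
r7=111: 11111111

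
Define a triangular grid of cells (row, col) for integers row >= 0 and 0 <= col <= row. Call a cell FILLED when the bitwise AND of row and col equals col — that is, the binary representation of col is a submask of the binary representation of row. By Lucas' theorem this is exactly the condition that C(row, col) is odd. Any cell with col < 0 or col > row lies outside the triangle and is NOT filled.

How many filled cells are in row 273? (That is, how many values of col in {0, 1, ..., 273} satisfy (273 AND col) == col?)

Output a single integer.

Answer: 8

Derivation:
273 in binary = 100010001
popcount(273) = number of 1-bits in 100010001 = 3
A col c satisfies (273 AND c) == c iff every set bit of c is also set in 273; each of the 3 set bits of 273 can independently be on or off in c.
count = 2^3 = 8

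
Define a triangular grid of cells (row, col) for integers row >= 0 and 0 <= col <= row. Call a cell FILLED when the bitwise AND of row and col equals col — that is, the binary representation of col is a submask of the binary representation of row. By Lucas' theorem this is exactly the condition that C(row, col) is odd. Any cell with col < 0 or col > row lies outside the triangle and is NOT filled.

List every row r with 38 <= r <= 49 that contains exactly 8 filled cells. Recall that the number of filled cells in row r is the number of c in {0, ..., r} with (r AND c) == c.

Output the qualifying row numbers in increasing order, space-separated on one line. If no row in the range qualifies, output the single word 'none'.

Answer: 38 41 42 44 49

Derivation:
Row r has 2^popcount(r) filled cells, so we need popcount(r) = log2(8) = 3.
Scan r = 38..49 and keep those with exactly 3 one-bits:
r=38=100110 popcount=3 -> KEEP
r=39=100111 popcount=4 -> skip
r=40=101000 popcount=2 -> skip
r=41=101001 popcount=3 -> KEEP
r=42=101010 popcount=3 -> KEEP
r=43=101011 popcount=4 -> skip
r=44=101100 popcount=3 -> KEEP
r=45=101101 popcount=4 -> skip
r=46=101110 popcount=4 -> skip
r=47=101111 popcount=5 -> skip
r=48=110000 popcount=2 -> skip
r=49=110001 popcount=3 -> KEEP
Kept rows: 38 41 42 44 49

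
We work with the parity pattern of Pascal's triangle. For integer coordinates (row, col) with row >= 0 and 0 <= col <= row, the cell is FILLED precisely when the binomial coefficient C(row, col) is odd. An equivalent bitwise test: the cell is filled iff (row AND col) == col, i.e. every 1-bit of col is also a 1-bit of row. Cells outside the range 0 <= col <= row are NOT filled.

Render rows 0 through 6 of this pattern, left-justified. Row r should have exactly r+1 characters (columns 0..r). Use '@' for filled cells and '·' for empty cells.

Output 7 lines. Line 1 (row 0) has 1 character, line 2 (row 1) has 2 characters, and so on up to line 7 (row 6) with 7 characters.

r0=0: @
r1=1: @@
r2=10: @·@
r3=11: @@@@
r4=100: @···@
r5=101: @@··@@
r6=110: @·@·@·@

Answer: @
@@
@·@
@@@@
@···@
@@··@@
@·@·@·@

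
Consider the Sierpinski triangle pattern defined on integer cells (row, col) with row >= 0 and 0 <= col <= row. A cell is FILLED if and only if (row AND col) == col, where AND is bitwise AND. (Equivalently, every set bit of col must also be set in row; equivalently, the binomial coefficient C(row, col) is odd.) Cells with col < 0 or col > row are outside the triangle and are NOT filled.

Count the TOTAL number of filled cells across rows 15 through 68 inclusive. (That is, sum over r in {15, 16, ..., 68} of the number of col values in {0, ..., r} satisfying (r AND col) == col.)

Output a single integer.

r15=1111 pc4: +16 =16
r16=10000 pc1: +2 =18
r17=10001 pc2: +4 =22
r18=10010 pc2: +4 =26
r19=10011 pc3: +8 =34
r20=10100 pc2: +4 =38
r21=10101 pc3: +8 =46
r22=10110 pc3: +8 =54
r23=10111 pc4: +16 =70
r24=11000 pc2: +4 =74
r25=11001 pc3: +8 =82
r26=11010 pc3: +8 =90
r27=11011 pc4: +16 =106
r28=11100 pc3: +8 =114
r29=11101 pc4: +16 =130
r30=11110 pc4: +16 =146
r31=11111 pc5: +32 =178
r32=100000 pc1: +2 =180
r33=100001 pc2: +4 =184
r34=100010 pc2: +4 =188
r35=100011 pc3: +8 =196
r36=100100 pc2: +4 =200
r37=100101 pc3: +8 =208
r38=100110 pc3: +8 =216
r39=100111 pc4: +16 =232
r40=101000 pc2: +4 =236
r41=101001 pc3: +8 =244
r42=101010 pc3: +8 =252
r43=101011 pc4: +16 =268
r44=101100 pc3: +8 =276
r45=101101 pc4: +16 =292
r46=101110 pc4: +16 =308
r47=101111 pc5: +32 =340
r48=110000 pc2: +4 =344
r49=110001 pc3: +8 =352
r50=110010 pc3: +8 =360
r51=110011 pc4: +16 =376
r52=110100 pc3: +8 =384
r53=110101 pc4: +16 =400
r54=110110 pc4: +16 =416
r55=110111 pc5: +32 =448
r56=111000 pc3: +8 =456
r57=111001 pc4: +16 =472
r58=111010 pc4: +16 =488
r59=111011 pc5: +32 =520
r60=111100 pc4: +16 =536
r61=111101 pc5: +32 =568
r62=111110 pc5: +32 =600
r63=111111 pc6: +64 =664
r64=1000000 pc1: +2 =666
r65=1000001 pc2: +4 =670
r66=1000010 pc2: +4 =674
r67=1000011 pc3: +8 =682
r68=1000100 pc2: +4 =686

Answer: 686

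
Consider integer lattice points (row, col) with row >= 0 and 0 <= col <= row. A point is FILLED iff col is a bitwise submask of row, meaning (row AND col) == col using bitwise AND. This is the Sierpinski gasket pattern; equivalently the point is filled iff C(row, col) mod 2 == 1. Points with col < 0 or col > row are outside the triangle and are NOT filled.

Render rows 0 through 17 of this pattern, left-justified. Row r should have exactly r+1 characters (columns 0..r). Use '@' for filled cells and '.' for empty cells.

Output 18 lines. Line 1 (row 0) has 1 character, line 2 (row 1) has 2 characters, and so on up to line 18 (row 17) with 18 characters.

Answer: @
@@
@.@
@@@@
@...@
@@..@@
@.@.@.@
@@@@@@@@
@.......@
@@......@@
@.@.....@.@
@@@@....@@@@
@...@...@...@
@@..@@..@@..@@
@.@.@.@.@.@.@.@
@@@@@@@@@@@@@@@@
@...............@
@@..............@@

Derivation:
r0=0: @
r1=1: @@
r2=10: @.@
r3=11: @@@@
r4=100: @...@
r5=101: @@..@@
r6=110: @.@.@.@
r7=111: @@@@@@@@
r8=1000: @.......@
r9=1001: @@......@@
r10=1010: @.@.....@.@
r11=1011: @@@@....@@@@
r12=1100: @...@...@...@
r13=1101: @@..@@..@@..@@
r14=1110: @.@.@.@.@.@.@.@
r15=1111: @@@@@@@@@@@@@@@@
r16=10000: @...............@
r17=10001: @@..............@@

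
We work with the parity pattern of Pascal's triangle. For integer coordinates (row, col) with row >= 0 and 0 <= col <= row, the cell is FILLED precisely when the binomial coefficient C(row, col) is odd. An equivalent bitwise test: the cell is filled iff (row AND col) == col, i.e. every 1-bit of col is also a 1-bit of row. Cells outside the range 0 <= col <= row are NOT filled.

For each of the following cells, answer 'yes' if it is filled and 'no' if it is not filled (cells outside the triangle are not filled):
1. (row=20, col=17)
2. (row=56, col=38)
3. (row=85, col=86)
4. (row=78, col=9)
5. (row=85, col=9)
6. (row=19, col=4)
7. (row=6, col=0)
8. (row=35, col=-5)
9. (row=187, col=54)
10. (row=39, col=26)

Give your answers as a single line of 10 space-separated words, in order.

Answer: no no no no no no yes no no no

Derivation:
(20,17): row=0b10100, col=0b10001, row AND col = 0b10000 = 16; 16 != 17 -> empty
(56,38): row=0b111000, col=0b100110, row AND col = 0b100000 = 32; 32 != 38 -> empty
(85,86): col outside [0, 85] -> not filled
(78,9): row=0b1001110, col=0b1001, row AND col = 0b1000 = 8; 8 != 9 -> empty
(85,9): row=0b1010101, col=0b1001, row AND col = 0b1 = 1; 1 != 9 -> empty
(19,4): row=0b10011, col=0b100, row AND col = 0b0 = 0; 0 != 4 -> empty
(6,0): row=0b110, col=0b0, row AND col = 0b0 = 0; 0 == 0 -> filled
(35,-5): col outside [0, 35] -> not filled
(187,54): row=0b10111011, col=0b110110, row AND col = 0b110010 = 50; 50 != 54 -> empty
(39,26): row=0b100111, col=0b11010, row AND col = 0b10 = 2; 2 != 26 -> empty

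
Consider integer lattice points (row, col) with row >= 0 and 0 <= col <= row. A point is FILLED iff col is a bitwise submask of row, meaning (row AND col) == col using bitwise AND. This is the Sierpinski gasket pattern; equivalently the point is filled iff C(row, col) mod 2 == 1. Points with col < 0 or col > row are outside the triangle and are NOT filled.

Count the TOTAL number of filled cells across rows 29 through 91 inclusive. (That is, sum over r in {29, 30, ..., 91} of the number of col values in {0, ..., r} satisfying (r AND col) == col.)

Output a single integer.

r29=11101 pc4: +16 =16
r30=11110 pc4: +16 =32
r31=11111 pc5: +32 =64
r32=100000 pc1: +2 =66
r33=100001 pc2: +4 =70
r34=100010 pc2: +4 =74
r35=100011 pc3: +8 =82
r36=100100 pc2: +4 =86
r37=100101 pc3: +8 =94
r38=100110 pc3: +8 =102
r39=100111 pc4: +16 =118
r40=101000 pc2: +4 =122
r41=101001 pc3: +8 =130
r42=101010 pc3: +8 =138
r43=101011 pc4: +16 =154
r44=101100 pc3: +8 =162
r45=101101 pc4: +16 =178
r46=101110 pc4: +16 =194
r47=101111 pc5: +32 =226
r48=110000 pc2: +4 =230
r49=110001 pc3: +8 =238
r50=110010 pc3: +8 =246
r51=110011 pc4: +16 =262
r52=110100 pc3: +8 =270
r53=110101 pc4: +16 =286
r54=110110 pc4: +16 =302
r55=110111 pc5: +32 =334
r56=111000 pc3: +8 =342
r57=111001 pc4: +16 =358
r58=111010 pc4: +16 =374
r59=111011 pc5: +32 =406
r60=111100 pc4: +16 =422
r61=111101 pc5: +32 =454
r62=111110 pc5: +32 =486
r63=111111 pc6: +64 =550
r64=1000000 pc1: +2 =552
r65=1000001 pc2: +4 =556
r66=1000010 pc2: +4 =560
r67=1000011 pc3: +8 =568
r68=1000100 pc2: +4 =572
r69=1000101 pc3: +8 =580
r70=1000110 pc3: +8 =588
r71=1000111 pc4: +16 =604
r72=1001000 pc2: +4 =608
r73=1001001 pc3: +8 =616
r74=1001010 pc3: +8 =624
r75=1001011 pc4: +16 =640
r76=1001100 pc3: +8 =648
r77=1001101 pc4: +16 =664
r78=1001110 pc4: +16 =680
r79=1001111 pc5: +32 =712
r80=1010000 pc2: +4 =716
r81=1010001 pc3: +8 =724
r82=1010010 pc3: +8 =732
r83=1010011 pc4: +16 =748
r84=1010100 pc3: +8 =756
r85=1010101 pc4: +16 =772
r86=1010110 pc4: +16 =788
r87=1010111 pc5: +32 =820
r88=1011000 pc3: +8 =828
r89=1011001 pc4: +16 =844
r90=1011010 pc4: +16 =860
r91=1011011 pc5: +32 =892

Answer: 892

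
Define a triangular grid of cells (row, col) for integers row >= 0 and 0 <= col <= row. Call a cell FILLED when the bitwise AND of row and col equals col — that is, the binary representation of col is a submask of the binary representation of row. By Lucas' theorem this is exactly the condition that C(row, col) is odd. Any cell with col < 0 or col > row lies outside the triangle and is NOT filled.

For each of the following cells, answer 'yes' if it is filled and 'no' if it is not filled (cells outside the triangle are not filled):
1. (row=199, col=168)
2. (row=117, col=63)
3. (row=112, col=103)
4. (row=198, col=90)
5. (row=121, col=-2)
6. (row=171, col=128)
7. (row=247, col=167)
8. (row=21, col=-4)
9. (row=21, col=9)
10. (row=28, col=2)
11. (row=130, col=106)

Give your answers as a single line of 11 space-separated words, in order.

Answer: no no no no no yes yes no no no no

Derivation:
(199,168): row=0b11000111, col=0b10101000, row AND col = 0b10000000 = 128; 128 != 168 -> empty
(117,63): row=0b1110101, col=0b111111, row AND col = 0b110101 = 53; 53 != 63 -> empty
(112,103): row=0b1110000, col=0b1100111, row AND col = 0b1100000 = 96; 96 != 103 -> empty
(198,90): row=0b11000110, col=0b1011010, row AND col = 0b1000010 = 66; 66 != 90 -> empty
(121,-2): col outside [0, 121] -> not filled
(171,128): row=0b10101011, col=0b10000000, row AND col = 0b10000000 = 128; 128 == 128 -> filled
(247,167): row=0b11110111, col=0b10100111, row AND col = 0b10100111 = 167; 167 == 167 -> filled
(21,-4): col outside [0, 21] -> not filled
(21,9): row=0b10101, col=0b1001, row AND col = 0b1 = 1; 1 != 9 -> empty
(28,2): row=0b11100, col=0b10, row AND col = 0b0 = 0; 0 != 2 -> empty
(130,106): row=0b10000010, col=0b1101010, row AND col = 0b10 = 2; 2 != 106 -> empty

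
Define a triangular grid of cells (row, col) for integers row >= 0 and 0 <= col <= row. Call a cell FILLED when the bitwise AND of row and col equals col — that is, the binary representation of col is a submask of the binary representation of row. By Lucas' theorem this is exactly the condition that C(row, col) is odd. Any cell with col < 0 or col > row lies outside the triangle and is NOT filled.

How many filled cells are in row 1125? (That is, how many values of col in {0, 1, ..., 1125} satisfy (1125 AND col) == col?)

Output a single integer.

1125 in binary = 10001100101
popcount(1125) = number of 1-bits in 10001100101 = 5
A col c satisfies (1125 AND c) == c iff every set bit of c is also set in 1125; each of the 5 set bits of 1125 can independently be on or off in c.
count = 2^5 = 32

Answer: 32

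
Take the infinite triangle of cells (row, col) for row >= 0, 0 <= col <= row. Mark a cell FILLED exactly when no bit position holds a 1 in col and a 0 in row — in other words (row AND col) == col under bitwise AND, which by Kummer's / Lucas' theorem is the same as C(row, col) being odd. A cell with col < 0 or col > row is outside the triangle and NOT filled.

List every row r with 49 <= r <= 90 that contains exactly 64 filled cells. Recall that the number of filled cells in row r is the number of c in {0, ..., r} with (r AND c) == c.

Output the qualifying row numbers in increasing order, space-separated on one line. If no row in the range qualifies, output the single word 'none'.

Answer: 63

Derivation:
Row r has 2^popcount(r) filled cells, so we need popcount(r) = log2(64) = 6.
Scan r = 49..90 and keep those with exactly 6 one-bits:
r=49=110001 popcount=3 -> skip
r=50=110010 popcount=3 -> skip
r=51=110011 popcount=4 -> skip
r=52=110100 popcount=3 -> skip
r=53=110101 popcount=4 -> skip
r=54=110110 popcount=4 -> skip
r=55=110111 popcount=5 -> skip
r=56=111000 popcount=3 -> skip
r=57=111001 popcount=4 -> skip
r=58=111010 popcount=4 -> skip
r=59=111011 popcount=5 -> skip
r=60=111100 popcount=4 -> skip
r=61=111101 popcount=5 -> skip
r=62=111110 popcount=5 -> skip
r=63=111111 popcount=6 -> KEEP
r=64=1000000 popcount=1 -> skip
r=65=1000001 popcount=2 -> skip
r=66=1000010 popcount=2 -> skip
r=67=1000011 popcount=3 -> skip
r=68=1000100 popcount=2 -> skip
r=69=1000101 popcount=3 -> skip
r=70=1000110 popcount=3 -> skip
r=71=1000111 popcount=4 -> skip
r=72=1001000 popcount=2 -> skip
r=73=1001001 popcount=3 -> skip
r=74=1001010 popcount=3 -> skip
r=75=1001011 popcount=4 -> skip
r=76=1001100 popcount=3 -> skip
r=77=1001101 popcount=4 -> skip
r=78=1001110 popcount=4 -> skip
r=79=1001111 popcount=5 -> skip
r=80=1010000 popcount=2 -> skip
r=81=1010001 popcount=3 -> skip
r=82=1010010 popcount=3 -> skip
r=83=1010011 popcount=4 -> skip
r=84=1010100 popcount=3 -> skip
r=85=1010101 popcount=4 -> skip
r=86=1010110 popcount=4 -> skip
r=87=1010111 popcount=5 -> skip
r=88=1011000 popcount=3 -> skip
r=89=1011001 popcount=4 -> skip
r=90=1011010 popcount=4 -> skip
Kept rows: 63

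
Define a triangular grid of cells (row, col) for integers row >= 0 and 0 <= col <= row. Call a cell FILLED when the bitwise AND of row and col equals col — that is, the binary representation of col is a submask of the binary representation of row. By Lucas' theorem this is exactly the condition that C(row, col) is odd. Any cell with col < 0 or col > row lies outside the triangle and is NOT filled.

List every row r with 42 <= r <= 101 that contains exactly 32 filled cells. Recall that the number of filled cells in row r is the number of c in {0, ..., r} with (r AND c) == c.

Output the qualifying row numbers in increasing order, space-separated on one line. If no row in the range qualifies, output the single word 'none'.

Row r has 2^popcount(r) filled cells, so we need popcount(r) = log2(32) = 5.
Scan r = 42..101 and keep those with exactly 5 one-bits:
r=42=101010 popcount=3 -> skip
r=43=101011 popcount=4 -> skip
r=44=101100 popcount=3 -> skip
r=45=101101 popcount=4 -> skip
r=46=101110 popcount=4 -> skip
r=47=101111 popcount=5 -> KEEP
r=48=110000 popcount=2 -> skip
r=49=110001 popcount=3 -> skip
r=50=110010 popcount=3 -> skip
r=51=110011 popcount=4 -> skip
r=52=110100 popcount=3 -> skip
r=53=110101 popcount=4 -> skip
r=54=110110 popcount=4 -> skip
r=55=110111 popcount=5 -> KEEP
r=56=111000 popcount=3 -> skip
r=57=111001 popcount=4 -> skip
r=58=111010 popcount=4 -> skip
r=59=111011 popcount=5 -> KEEP
r=60=111100 popcount=4 -> skip
r=61=111101 popcount=5 -> KEEP
r=62=111110 popcount=5 -> KEEP
r=63=111111 popcount=6 -> skip
r=64=1000000 popcount=1 -> skip
r=65=1000001 popcount=2 -> skip
r=66=1000010 popcount=2 -> skip
r=67=1000011 popcount=3 -> skip
r=68=1000100 popcount=2 -> skip
r=69=1000101 popcount=3 -> skip
r=70=1000110 popcount=3 -> skip
r=71=1000111 popcount=4 -> skip
r=72=1001000 popcount=2 -> skip
r=73=1001001 popcount=3 -> skip
r=74=1001010 popcount=3 -> skip
r=75=1001011 popcount=4 -> skip
r=76=1001100 popcount=3 -> skip
r=77=1001101 popcount=4 -> skip
r=78=1001110 popcount=4 -> skip
r=79=1001111 popcount=5 -> KEEP
r=80=1010000 popcount=2 -> skip
r=81=1010001 popcount=3 -> skip
r=82=1010010 popcount=3 -> skip
r=83=1010011 popcount=4 -> skip
r=84=1010100 popcount=3 -> skip
r=85=1010101 popcount=4 -> skip
r=86=1010110 popcount=4 -> skip
r=87=1010111 popcount=5 -> KEEP
r=88=1011000 popcount=3 -> skip
r=89=1011001 popcount=4 -> skip
r=90=1011010 popcount=4 -> skip
r=91=1011011 popcount=5 -> KEEP
r=92=1011100 popcount=4 -> skip
r=93=1011101 popcount=5 -> KEEP
r=94=1011110 popcount=5 -> KEEP
r=95=1011111 popcount=6 -> skip
r=96=1100000 popcount=2 -> skip
r=97=1100001 popcount=3 -> skip
r=98=1100010 popcount=3 -> skip
r=99=1100011 popcount=4 -> skip
r=100=1100100 popcount=3 -> skip
r=101=1100101 popcount=4 -> skip
Kept rows: 47 55 59 61 62 79 87 91 93 94

Answer: 47 55 59 61 62 79 87 91 93 94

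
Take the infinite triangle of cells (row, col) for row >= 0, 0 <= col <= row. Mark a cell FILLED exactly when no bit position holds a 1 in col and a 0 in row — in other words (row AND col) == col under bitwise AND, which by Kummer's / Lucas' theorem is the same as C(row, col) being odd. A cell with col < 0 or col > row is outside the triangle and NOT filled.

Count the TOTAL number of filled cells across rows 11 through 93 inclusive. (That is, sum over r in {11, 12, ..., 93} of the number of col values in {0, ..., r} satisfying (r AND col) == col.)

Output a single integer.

Answer: 1082

Derivation:
r11=1011 pc3: +8 =8
r12=1100 pc2: +4 =12
r13=1101 pc3: +8 =20
r14=1110 pc3: +8 =28
r15=1111 pc4: +16 =44
r16=10000 pc1: +2 =46
r17=10001 pc2: +4 =50
r18=10010 pc2: +4 =54
r19=10011 pc3: +8 =62
r20=10100 pc2: +4 =66
r21=10101 pc3: +8 =74
r22=10110 pc3: +8 =82
r23=10111 pc4: +16 =98
r24=11000 pc2: +4 =102
r25=11001 pc3: +8 =110
r26=11010 pc3: +8 =118
r27=11011 pc4: +16 =134
r28=11100 pc3: +8 =142
r29=11101 pc4: +16 =158
r30=11110 pc4: +16 =174
r31=11111 pc5: +32 =206
r32=100000 pc1: +2 =208
r33=100001 pc2: +4 =212
r34=100010 pc2: +4 =216
r35=100011 pc3: +8 =224
r36=100100 pc2: +4 =228
r37=100101 pc3: +8 =236
r38=100110 pc3: +8 =244
r39=100111 pc4: +16 =260
r40=101000 pc2: +4 =264
r41=101001 pc3: +8 =272
r42=101010 pc3: +8 =280
r43=101011 pc4: +16 =296
r44=101100 pc3: +8 =304
r45=101101 pc4: +16 =320
r46=101110 pc4: +16 =336
r47=101111 pc5: +32 =368
r48=110000 pc2: +4 =372
r49=110001 pc3: +8 =380
r50=110010 pc3: +8 =388
r51=110011 pc4: +16 =404
r52=110100 pc3: +8 =412
r53=110101 pc4: +16 =428
r54=110110 pc4: +16 =444
r55=110111 pc5: +32 =476
r56=111000 pc3: +8 =484
r57=111001 pc4: +16 =500
r58=111010 pc4: +16 =516
r59=111011 pc5: +32 =548
r60=111100 pc4: +16 =564
r61=111101 pc5: +32 =596
r62=111110 pc5: +32 =628
r63=111111 pc6: +64 =692
r64=1000000 pc1: +2 =694
r65=1000001 pc2: +4 =698
r66=1000010 pc2: +4 =702
r67=1000011 pc3: +8 =710
r68=1000100 pc2: +4 =714
r69=1000101 pc3: +8 =722
r70=1000110 pc3: +8 =730
r71=1000111 pc4: +16 =746
r72=1001000 pc2: +4 =750
r73=1001001 pc3: +8 =758
r74=1001010 pc3: +8 =766
r75=1001011 pc4: +16 =782
r76=1001100 pc3: +8 =790
r77=1001101 pc4: +16 =806
r78=1001110 pc4: +16 =822
r79=1001111 pc5: +32 =854
r80=1010000 pc2: +4 =858
r81=1010001 pc3: +8 =866
r82=1010010 pc3: +8 =874
r83=1010011 pc4: +16 =890
r84=1010100 pc3: +8 =898
r85=1010101 pc4: +16 =914
r86=1010110 pc4: +16 =930
r87=1010111 pc5: +32 =962
r88=1011000 pc3: +8 =970
r89=1011001 pc4: +16 =986
r90=1011010 pc4: +16 =1002
r91=1011011 pc5: +32 =1034
r92=1011100 pc4: +16 =1050
r93=1011101 pc5: +32 =1082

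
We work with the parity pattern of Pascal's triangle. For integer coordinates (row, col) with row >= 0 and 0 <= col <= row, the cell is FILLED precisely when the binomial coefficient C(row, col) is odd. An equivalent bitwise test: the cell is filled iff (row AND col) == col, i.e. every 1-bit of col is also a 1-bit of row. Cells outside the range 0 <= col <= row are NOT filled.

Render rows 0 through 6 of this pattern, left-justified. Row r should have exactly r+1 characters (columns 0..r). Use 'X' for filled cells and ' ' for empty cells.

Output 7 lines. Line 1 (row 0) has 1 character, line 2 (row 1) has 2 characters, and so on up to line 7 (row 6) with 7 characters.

Answer: X
XX
X X
XXXX
X   X
XX  XX
X X X X

Derivation:
r0=0: X
r1=1: XX
r2=10: X X
r3=11: XXXX
r4=100: X   X
r5=101: XX  XX
r6=110: X X X X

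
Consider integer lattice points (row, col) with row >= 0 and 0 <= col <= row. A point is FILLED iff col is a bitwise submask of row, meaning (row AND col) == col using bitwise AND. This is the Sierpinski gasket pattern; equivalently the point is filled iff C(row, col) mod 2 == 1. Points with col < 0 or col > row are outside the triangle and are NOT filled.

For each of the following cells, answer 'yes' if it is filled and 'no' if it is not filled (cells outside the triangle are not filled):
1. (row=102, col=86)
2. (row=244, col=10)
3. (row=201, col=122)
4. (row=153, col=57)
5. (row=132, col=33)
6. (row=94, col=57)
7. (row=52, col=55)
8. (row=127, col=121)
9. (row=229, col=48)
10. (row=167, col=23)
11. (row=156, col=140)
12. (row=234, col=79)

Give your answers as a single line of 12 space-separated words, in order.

(102,86): row=0b1100110, col=0b1010110, row AND col = 0b1000110 = 70; 70 != 86 -> empty
(244,10): row=0b11110100, col=0b1010, row AND col = 0b0 = 0; 0 != 10 -> empty
(201,122): row=0b11001001, col=0b1111010, row AND col = 0b1001000 = 72; 72 != 122 -> empty
(153,57): row=0b10011001, col=0b111001, row AND col = 0b11001 = 25; 25 != 57 -> empty
(132,33): row=0b10000100, col=0b100001, row AND col = 0b0 = 0; 0 != 33 -> empty
(94,57): row=0b1011110, col=0b111001, row AND col = 0b11000 = 24; 24 != 57 -> empty
(52,55): col outside [0, 52] -> not filled
(127,121): row=0b1111111, col=0b1111001, row AND col = 0b1111001 = 121; 121 == 121 -> filled
(229,48): row=0b11100101, col=0b110000, row AND col = 0b100000 = 32; 32 != 48 -> empty
(167,23): row=0b10100111, col=0b10111, row AND col = 0b111 = 7; 7 != 23 -> empty
(156,140): row=0b10011100, col=0b10001100, row AND col = 0b10001100 = 140; 140 == 140 -> filled
(234,79): row=0b11101010, col=0b1001111, row AND col = 0b1001010 = 74; 74 != 79 -> empty

Answer: no no no no no no no yes no no yes no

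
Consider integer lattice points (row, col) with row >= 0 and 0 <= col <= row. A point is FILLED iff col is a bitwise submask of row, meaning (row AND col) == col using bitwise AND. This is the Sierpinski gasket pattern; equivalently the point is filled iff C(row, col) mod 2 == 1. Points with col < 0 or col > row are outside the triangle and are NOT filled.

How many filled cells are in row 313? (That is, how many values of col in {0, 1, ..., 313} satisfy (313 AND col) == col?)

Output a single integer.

Answer: 32

Derivation:
313 in binary = 100111001
popcount(313) = number of 1-bits in 100111001 = 5
A col c satisfies (313 AND c) == c iff every set bit of c is also set in 313; each of the 5 set bits of 313 can independently be on or off in c.
count = 2^5 = 32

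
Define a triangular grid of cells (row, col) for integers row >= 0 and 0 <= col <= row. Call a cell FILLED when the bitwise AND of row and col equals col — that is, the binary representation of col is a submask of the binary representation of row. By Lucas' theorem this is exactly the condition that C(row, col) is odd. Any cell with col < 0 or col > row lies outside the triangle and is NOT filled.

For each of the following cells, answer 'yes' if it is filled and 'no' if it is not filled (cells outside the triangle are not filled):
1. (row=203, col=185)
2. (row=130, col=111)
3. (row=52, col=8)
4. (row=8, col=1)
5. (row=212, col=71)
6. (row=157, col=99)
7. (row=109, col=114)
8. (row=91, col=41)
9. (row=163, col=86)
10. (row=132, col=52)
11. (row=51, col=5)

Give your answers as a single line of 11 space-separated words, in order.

(203,185): row=0b11001011, col=0b10111001, row AND col = 0b10001001 = 137; 137 != 185 -> empty
(130,111): row=0b10000010, col=0b1101111, row AND col = 0b10 = 2; 2 != 111 -> empty
(52,8): row=0b110100, col=0b1000, row AND col = 0b0 = 0; 0 != 8 -> empty
(8,1): row=0b1000, col=0b1, row AND col = 0b0 = 0; 0 != 1 -> empty
(212,71): row=0b11010100, col=0b1000111, row AND col = 0b1000100 = 68; 68 != 71 -> empty
(157,99): row=0b10011101, col=0b1100011, row AND col = 0b1 = 1; 1 != 99 -> empty
(109,114): col outside [0, 109] -> not filled
(91,41): row=0b1011011, col=0b101001, row AND col = 0b1001 = 9; 9 != 41 -> empty
(163,86): row=0b10100011, col=0b1010110, row AND col = 0b10 = 2; 2 != 86 -> empty
(132,52): row=0b10000100, col=0b110100, row AND col = 0b100 = 4; 4 != 52 -> empty
(51,5): row=0b110011, col=0b101, row AND col = 0b1 = 1; 1 != 5 -> empty

Answer: no no no no no no no no no no no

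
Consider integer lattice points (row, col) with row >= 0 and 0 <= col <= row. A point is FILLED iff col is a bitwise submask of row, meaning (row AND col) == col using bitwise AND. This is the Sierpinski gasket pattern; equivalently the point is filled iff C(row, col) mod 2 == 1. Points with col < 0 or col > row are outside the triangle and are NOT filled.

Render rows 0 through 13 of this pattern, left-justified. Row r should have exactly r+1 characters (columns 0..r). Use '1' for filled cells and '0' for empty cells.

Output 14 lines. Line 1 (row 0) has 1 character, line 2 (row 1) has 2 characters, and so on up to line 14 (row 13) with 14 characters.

r0=0: 1
r1=1: 11
r2=10: 101
r3=11: 1111
r4=100: 10001
r5=101: 110011
r6=110: 1010101
r7=111: 11111111
r8=1000: 100000001
r9=1001: 1100000011
r10=1010: 10100000101
r11=1011: 111100001111
r12=1100: 1000100010001
r13=1101: 11001100110011

Answer: 1
11
101
1111
10001
110011
1010101
11111111
100000001
1100000011
10100000101
111100001111
1000100010001
11001100110011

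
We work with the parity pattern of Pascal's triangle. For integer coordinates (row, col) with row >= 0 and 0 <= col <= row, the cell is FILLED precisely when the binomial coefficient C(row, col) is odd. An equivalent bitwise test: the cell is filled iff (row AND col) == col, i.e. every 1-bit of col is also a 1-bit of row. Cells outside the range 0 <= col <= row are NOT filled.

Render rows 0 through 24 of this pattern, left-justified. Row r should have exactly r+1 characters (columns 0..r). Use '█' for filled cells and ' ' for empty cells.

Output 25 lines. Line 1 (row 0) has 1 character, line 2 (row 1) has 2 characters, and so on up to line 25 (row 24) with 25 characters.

r0=0: █
r1=1: ██
r2=10: █ █
r3=11: ████
r4=100: █   █
r5=101: ██  ██
r6=110: █ █ █ █
r7=111: ████████
r8=1000: █       █
r9=1001: ██      ██
r10=1010: █ █     █ █
r11=1011: ████    ████
r12=1100: █   █   █   █
r13=1101: ██  ██  ██  ██
r14=1110: █ █ █ █ █ █ █ █
r15=1111: ████████████████
r16=10000: █               █
r17=10001: ██              ██
r18=10010: █ █             █ █
r19=10011: ████            ████
r20=10100: █   █           █   █
r21=10101: ██  ██          ██  ██
r22=10110: █ █ █ █         █ █ █ █
r23=10111: ████████        ████████
r24=11000: █       █       █       █

Answer: █
██
█ █
████
█   █
██  ██
█ █ █ █
████████
█       █
██      ██
█ █     █ █
████    ████
█   █   █   █
██  ██  ██  ██
█ █ █ █ █ █ █ █
████████████████
█               █
██              ██
█ █             █ █
████            ████
█   █           █   █
██  ██          ██  ██
█ █ █ █         █ █ █ █
████████        ████████
█       █       █       █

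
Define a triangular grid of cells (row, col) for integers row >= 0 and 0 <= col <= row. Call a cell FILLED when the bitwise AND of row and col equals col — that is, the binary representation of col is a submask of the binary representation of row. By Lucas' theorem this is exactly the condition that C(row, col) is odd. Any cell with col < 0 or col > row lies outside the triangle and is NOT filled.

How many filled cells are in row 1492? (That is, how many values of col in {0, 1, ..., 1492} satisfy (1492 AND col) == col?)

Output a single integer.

Answer: 64

Derivation:
1492 in binary = 10111010100
popcount(1492) = number of 1-bits in 10111010100 = 6
A col c satisfies (1492 AND c) == c iff every set bit of c is also set in 1492; each of the 6 set bits of 1492 can independently be on or off in c.
count = 2^6 = 64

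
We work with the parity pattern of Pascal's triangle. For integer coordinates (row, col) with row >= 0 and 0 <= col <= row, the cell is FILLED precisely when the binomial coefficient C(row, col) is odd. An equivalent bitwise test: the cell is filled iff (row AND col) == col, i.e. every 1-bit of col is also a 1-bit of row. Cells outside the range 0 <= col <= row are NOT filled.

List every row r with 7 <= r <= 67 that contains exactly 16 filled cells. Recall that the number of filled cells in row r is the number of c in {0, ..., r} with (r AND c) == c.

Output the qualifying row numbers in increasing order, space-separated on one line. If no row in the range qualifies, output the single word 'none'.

Row r has 2^popcount(r) filled cells, so we need popcount(r) = log2(16) = 4.
Scan r = 7..67 and keep those with exactly 4 one-bits:
r=7=111 popcount=3 -> skip
r=8=1000 popcount=1 -> skip
r=9=1001 popcount=2 -> skip
r=10=1010 popcount=2 -> skip
r=11=1011 popcount=3 -> skip
r=12=1100 popcount=2 -> skip
r=13=1101 popcount=3 -> skip
r=14=1110 popcount=3 -> skip
r=15=1111 popcount=4 -> KEEP
r=16=10000 popcount=1 -> skip
r=17=10001 popcount=2 -> skip
r=18=10010 popcount=2 -> skip
r=19=10011 popcount=3 -> skip
r=20=10100 popcount=2 -> skip
r=21=10101 popcount=3 -> skip
r=22=10110 popcount=3 -> skip
r=23=10111 popcount=4 -> KEEP
r=24=11000 popcount=2 -> skip
r=25=11001 popcount=3 -> skip
r=26=11010 popcount=3 -> skip
r=27=11011 popcount=4 -> KEEP
r=28=11100 popcount=3 -> skip
r=29=11101 popcount=4 -> KEEP
r=30=11110 popcount=4 -> KEEP
r=31=11111 popcount=5 -> skip
r=32=100000 popcount=1 -> skip
r=33=100001 popcount=2 -> skip
r=34=100010 popcount=2 -> skip
r=35=100011 popcount=3 -> skip
r=36=100100 popcount=2 -> skip
r=37=100101 popcount=3 -> skip
r=38=100110 popcount=3 -> skip
r=39=100111 popcount=4 -> KEEP
r=40=101000 popcount=2 -> skip
r=41=101001 popcount=3 -> skip
r=42=101010 popcount=3 -> skip
r=43=101011 popcount=4 -> KEEP
r=44=101100 popcount=3 -> skip
r=45=101101 popcount=4 -> KEEP
r=46=101110 popcount=4 -> KEEP
r=47=101111 popcount=5 -> skip
r=48=110000 popcount=2 -> skip
r=49=110001 popcount=3 -> skip
r=50=110010 popcount=3 -> skip
r=51=110011 popcount=4 -> KEEP
r=52=110100 popcount=3 -> skip
r=53=110101 popcount=4 -> KEEP
r=54=110110 popcount=4 -> KEEP
r=55=110111 popcount=5 -> skip
r=56=111000 popcount=3 -> skip
r=57=111001 popcount=4 -> KEEP
r=58=111010 popcount=4 -> KEEP
r=59=111011 popcount=5 -> skip
r=60=111100 popcount=4 -> KEEP
r=61=111101 popcount=5 -> skip
r=62=111110 popcount=5 -> skip
r=63=111111 popcount=6 -> skip
r=64=1000000 popcount=1 -> skip
r=65=1000001 popcount=2 -> skip
r=66=1000010 popcount=2 -> skip
r=67=1000011 popcount=3 -> skip
Kept rows: 15 23 27 29 30 39 43 45 46 51 53 54 57 58 60

Answer: 15 23 27 29 30 39 43 45 46 51 53 54 57 58 60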